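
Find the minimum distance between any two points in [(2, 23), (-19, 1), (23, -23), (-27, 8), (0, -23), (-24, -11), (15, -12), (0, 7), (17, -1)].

Computing all pairwise distances among 9 points:

d((2, 23), (-19, 1)) = 30.4138
d((2, 23), (23, -23)) = 50.5668
d((2, 23), (-27, 8)) = 32.6497
d((2, 23), (0, -23)) = 46.0435
d((2, 23), (-24, -11)) = 42.8019
d((2, 23), (15, -12)) = 37.3363
d((2, 23), (0, 7)) = 16.1245
d((2, 23), (17, -1)) = 28.3019
d((-19, 1), (23, -23)) = 48.3735
d((-19, 1), (-27, 8)) = 10.6301 <-- minimum
d((-19, 1), (0, -23)) = 30.6105
d((-19, 1), (-24, -11)) = 13.0
d((-19, 1), (15, -12)) = 36.4005
d((-19, 1), (0, 7)) = 19.9249
d((-19, 1), (17, -1)) = 36.0555
d((23, -23), (-27, 8)) = 58.8303
d((23, -23), (0, -23)) = 23.0
d((23, -23), (-24, -11)) = 48.5077
d((23, -23), (15, -12)) = 13.6015
d((23, -23), (0, 7)) = 37.8021
d((23, -23), (17, -1)) = 22.8035
d((-27, 8), (0, -23)) = 41.1096
d((-27, 8), (-24, -11)) = 19.2354
d((-27, 8), (15, -12)) = 46.5188
d((-27, 8), (0, 7)) = 27.0185
d((-27, 8), (17, -1)) = 44.911
d((0, -23), (-24, -11)) = 26.8328
d((0, -23), (15, -12)) = 18.6011
d((0, -23), (0, 7)) = 30.0
d((0, -23), (17, -1)) = 27.8029
d((-24, -11), (15, -12)) = 39.0128
d((-24, -11), (0, 7)) = 30.0
d((-24, -11), (17, -1)) = 42.2019
d((15, -12), (0, 7)) = 24.2074
d((15, -12), (17, -1)) = 11.1803
d((0, 7), (17, -1)) = 18.7883

Closest pair: (-19, 1) and (-27, 8) with distance 10.6301

The closest pair is (-19, 1) and (-27, 8) with Euclidean distance 10.6301. For 9 points, brute-force pairwise comparison is shown above. For large n, the divide-and-conquer algorithm (sort by x, recurse on halves, check the dividing strip) achieves O(n log n).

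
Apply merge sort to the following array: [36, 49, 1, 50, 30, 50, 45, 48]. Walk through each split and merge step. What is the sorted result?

Merge sort trace:

Split: [36, 49, 1, 50, 30, 50, 45, 48] -> [36, 49, 1, 50] and [30, 50, 45, 48]
  Split: [36, 49, 1, 50] -> [36, 49] and [1, 50]
    Split: [36, 49] -> [36] and [49]
    Merge: [36] + [49] -> [36, 49]
    Split: [1, 50] -> [1] and [50]
    Merge: [1] + [50] -> [1, 50]
  Merge: [36, 49] + [1, 50] -> [1, 36, 49, 50]
  Split: [30, 50, 45, 48] -> [30, 50] and [45, 48]
    Split: [30, 50] -> [30] and [50]
    Merge: [30] + [50] -> [30, 50]
    Split: [45, 48] -> [45] and [48]
    Merge: [45] + [48] -> [45, 48]
  Merge: [30, 50] + [45, 48] -> [30, 45, 48, 50]
Merge: [1, 36, 49, 50] + [30, 45, 48, 50] -> [1, 30, 36, 45, 48, 49, 50, 50]

Final sorted array: [1, 30, 36, 45, 48, 49, 50, 50]

The merge sort proceeds by recursively splitting the array and merging sorted halves.
After all merges, the sorted array is [1, 30, 36, 45, 48, 49, 50, 50].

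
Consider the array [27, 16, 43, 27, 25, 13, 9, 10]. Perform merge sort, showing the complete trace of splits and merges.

Merge sort trace:

Split: [27, 16, 43, 27, 25, 13, 9, 10] -> [27, 16, 43, 27] and [25, 13, 9, 10]
  Split: [27, 16, 43, 27] -> [27, 16] and [43, 27]
    Split: [27, 16] -> [27] and [16]
    Merge: [27] + [16] -> [16, 27]
    Split: [43, 27] -> [43] and [27]
    Merge: [43] + [27] -> [27, 43]
  Merge: [16, 27] + [27, 43] -> [16, 27, 27, 43]
  Split: [25, 13, 9, 10] -> [25, 13] and [9, 10]
    Split: [25, 13] -> [25] and [13]
    Merge: [25] + [13] -> [13, 25]
    Split: [9, 10] -> [9] and [10]
    Merge: [9] + [10] -> [9, 10]
  Merge: [13, 25] + [9, 10] -> [9, 10, 13, 25]
Merge: [16, 27, 27, 43] + [9, 10, 13, 25] -> [9, 10, 13, 16, 25, 27, 27, 43]

Final sorted array: [9, 10, 13, 16, 25, 27, 27, 43]

The merge sort proceeds by recursively splitting the array and merging sorted halves.
After all merges, the sorted array is [9, 10, 13, 16, 25, 27, 27, 43].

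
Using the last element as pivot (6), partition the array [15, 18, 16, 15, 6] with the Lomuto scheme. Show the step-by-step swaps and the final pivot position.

Lomuto partition with pivot = 6:

Initial array: [15, 18, 16, 15, 6]

arr[0]=15 > 6: no swap
arr[1]=18 > 6: no swap
arr[2]=16 > 6: no swap
arr[3]=15 > 6: no swap

Place pivot at position 0: [6, 18, 16, 15, 15]
Pivot position: 0

After partitioning with pivot 6, the array becomes [6, 18, 16, 15, 15]. The pivot is placed at index 0. All elements to the left of the pivot are <= 6, and all elements to the right are > 6.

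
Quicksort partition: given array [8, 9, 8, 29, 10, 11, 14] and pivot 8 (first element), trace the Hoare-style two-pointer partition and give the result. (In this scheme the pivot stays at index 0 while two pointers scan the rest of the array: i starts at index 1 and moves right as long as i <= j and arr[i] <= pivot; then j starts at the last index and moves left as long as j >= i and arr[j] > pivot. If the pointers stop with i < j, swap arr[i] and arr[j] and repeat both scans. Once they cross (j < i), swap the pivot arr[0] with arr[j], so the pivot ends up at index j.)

Hoare-style two-pointer partition with pivot = 8:

Initial array: [8, 9, 8, 29, 10, 11, 14]

Pointers start at i = 1, j = 6.
i stops at index 1 (arr[1]=9 > 8), j stops at index 2 (arr[2]=8 <= 8): swap arr[1] and arr[2], array becomes [8, 8, 9, 29, 10, 11, 14]
i ends at 2, j ends at 1: the pointers have crossed (j < i), so scanning stops.

Swap pivot arr[0] with arr[1] to place pivot at position 1: [8, 8, 9, 29, 10, 11, 14]
Pivot position: 1

After partitioning with pivot 8, the array becomes [8, 8, 9, 29, 10, 11, 14]. The pivot is placed at index 1. All elements to the left of the pivot are <= 8, and all elements to the right are > 8.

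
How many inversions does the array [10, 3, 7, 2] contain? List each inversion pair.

Finding inversions in [10, 3, 7, 2]:

(0, 1): arr[0]=10 > arr[1]=3
(0, 2): arr[0]=10 > arr[2]=7
(0, 3): arr[0]=10 > arr[3]=2
(1, 3): arr[1]=3 > arr[3]=2
(2, 3): arr[2]=7 > arr[3]=2

Total inversions: 5

The array has 5 inversion(s): (0,1), (0,2), (0,3), (1,3), (2,3). Each pair (i,j) satisfies i < j and arr[i] > arr[j].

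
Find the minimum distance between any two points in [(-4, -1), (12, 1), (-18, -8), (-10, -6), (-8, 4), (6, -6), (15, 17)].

Computing all pairwise distances among 7 points:

d((-4, -1), (12, 1)) = 16.1245
d((-4, -1), (-18, -8)) = 15.6525
d((-4, -1), (-10, -6)) = 7.8102
d((-4, -1), (-8, 4)) = 6.4031 <-- minimum
d((-4, -1), (6, -6)) = 11.1803
d((-4, -1), (15, 17)) = 26.1725
d((12, 1), (-18, -8)) = 31.3209
d((12, 1), (-10, -6)) = 23.0868
d((12, 1), (-8, 4)) = 20.2237
d((12, 1), (6, -6)) = 9.2195
d((12, 1), (15, 17)) = 16.2788
d((-18, -8), (-10, -6)) = 8.2462
d((-18, -8), (-8, 4)) = 15.6205
d((-18, -8), (6, -6)) = 24.0832
d((-18, -8), (15, 17)) = 41.4005
d((-10, -6), (-8, 4)) = 10.198
d((-10, -6), (6, -6)) = 16.0
d((-10, -6), (15, 17)) = 33.9706
d((-8, 4), (6, -6)) = 17.2047
d((-8, 4), (15, 17)) = 26.4197
d((6, -6), (15, 17)) = 24.6982

Closest pair: (-4, -1) and (-8, 4) with distance 6.4031

The closest pair is (-4, -1) and (-8, 4) with Euclidean distance 6.4031. For 7 points, brute-force pairwise comparison is shown above. For large n, the divide-and-conquer algorithm (sort by x, recurse on halves, check the dividing strip) achieves O(n log n).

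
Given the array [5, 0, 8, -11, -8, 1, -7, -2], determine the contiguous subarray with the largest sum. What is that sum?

Using Kadane's algorithm on [5, 0, 8, -11, -8, 1, -7, -2]:

Scanning through the array:
Position 1 (value 0): max_ending_here = 5, max_so_far = 5
Position 2 (value 8): max_ending_here = 13, max_so_far = 13
Position 3 (value -11): max_ending_here = 2, max_so_far = 13
Position 4 (value -8): max_ending_here = -6, max_so_far = 13
Position 5 (value 1): max_ending_here = 1, max_so_far = 13
Position 6 (value -7): max_ending_here = -6, max_so_far = 13
Position 7 (value -2): max_ending_here = -2, max_so_far = 13

Maximum subarray: [5, 0, 8]
Maximum sum: 13

The maximum subarray is [5, 0, 8] with sum 13. This subarray runs from index 0 to index 2.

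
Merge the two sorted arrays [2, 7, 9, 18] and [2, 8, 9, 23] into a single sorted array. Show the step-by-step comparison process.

Merging process:

Compare 2 vs 2: take 2 from left. Merged: [2]
Compare 7 vs 2: take 2 from right. Merged: [2, 2]
Compare 7 vs 8: take 7 from left. Merged: [2, 2, 7]
Compare 9 vs 8: take 8 from right. Merged: [2, 2, 7, 8]
Compare 9 vs 9: take 9 from left. Merged: [2, 2, 7, 8, 9]
Compare 18 vs 9: take 9 from right. Merged: [2, 2, 7, 8, 9, 9]
Compare 18 vs 23: take 18 from left. Merged: [2, 2, 7, 8, 9, 9, 18]
Append remaining from right: [23]. Merged: [2, 2, 7, 8, 9, 9, 18, 23]

Final merged array: [2, 2, 7, 8, 9, 9, 18, 23]
Total comparisons: 7

The merged array is [2, 2, 7, 8, 9, 9, 18, 23], requiring 7 comparisons. The merge step runs in O(n) time where n is the total number of elements.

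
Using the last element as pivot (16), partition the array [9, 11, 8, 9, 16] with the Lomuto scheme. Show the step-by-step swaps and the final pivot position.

Lomuto partition with pivot = 16:

Initial array: [9, 11, 8, 9, 16]

arr[0]=9 <= 16: swap with position 0, array becomes [9, 11, 8, 9, 16]
arr[1]=11 <= 16: swap with position 1, array becomes [9, 11, 8, 9, 16]
arr[2]=8 <= 16: swap with position 2, array becomes [9, 11, 8, 9, 16]
arr[3]=9 <= 16: swap with position 3, array becomes [9, 11, 8, 9, 16]

Place pivot at position 4: [9, 11, 8, 9, 16]
Pivot position: 4

After partitioning with pivot 16, the array becomes [9, 11, 8, 9, 16]. The pivot is placed at index 4. All elements to the left of the pivot are <= 16, and all elements to the right are > 16.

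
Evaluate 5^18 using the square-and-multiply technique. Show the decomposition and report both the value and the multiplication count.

Computing 5^18 by squaring (build up from 5^1; each line after the first costs one multiplication):

5^1 = 5
5^2 = (5^1)^2 = 5^2 = 25
5^4 = (5^2)^2 = 25^2 = 625
5^8 = (5^4)^2 = 625^2 = 390625
5^9 = 5 * 5^8 = 5 * 390625 = 1953125
5^18 = (5^9)^2 = 1953125^2 = 3814697265625

Result: 3814697265625
Multiplications needed: 5 (5 lines after 5^1)

5^18 = 3814697265625. Using exponentiation by squaring, this requires 5 multiplications. The key idea: if the exponent is even, square the half-power; if odd, multiply by the base once.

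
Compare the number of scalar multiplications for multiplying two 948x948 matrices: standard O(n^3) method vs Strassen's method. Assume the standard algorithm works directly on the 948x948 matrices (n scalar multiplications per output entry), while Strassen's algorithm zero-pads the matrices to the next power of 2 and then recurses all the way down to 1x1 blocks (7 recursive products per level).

Matrix multiplication for 948x948 matrices:

Strassen's algorithm requires power-of-2 dimensions. Pad 948x948 to 1024x1024 (next power of 2).

Standard algorithm: 948^3 = 851971392 multiplications
Strassen's algorithm: 7^(log2(1024)) = 7^10 = 282475249 multiplications
Savings: 851971392 - 282475249 = 569496143 multiplications

Standard: 851971392 multiplications (948^3). Strassen: 282475249 multiplications (7^10, after padding to 1024x1024). Strassen reduces 8 recursive multiplications to 7 at each level.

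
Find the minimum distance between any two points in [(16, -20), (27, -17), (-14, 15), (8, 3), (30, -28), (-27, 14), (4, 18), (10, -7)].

Computing all pairwise distances among 8 points:

d((16, -20), (27, -17)) = 11.4018
d((16, -20), (-14, 15)) = 46.0977
d((16, -20), (8, 3)) = 24.3516
d((16, -20), (30, -28)) = 16.1245
d((16, -20), (-27, 14)) = 54.8179
d((16, -20), (4, 18)) = 39.8497
d((16, -20), (10, -7)) = 14.3178
d((27, -17), (-14, 15)) = 52.0096
d((27, -17), (8, 3)) = 27.5862
d((27, -17), (30, -28)) = 11.4018
d((27, -17), (-27, 14)) = 62.2656
d((27, -17), (4, 18)) = 41.8808
d((27, -17), (10, -7)) = 19.7231
d((-14, 15), (8, 3)) = 25.0599
d((-14, 15), (30, -28)) = 61.5224
d((-14, 15), (-27, 14)) = 13.0384
d((-14, 15), (4, 18)) = 18.2483
d((-14, 15), (10, -7)) = 32.5576
d((8, 3), (30, -28)) = 38.0132
d((8, 3), (-27, 14)) = 36.6879
d((8, 3), (4, 18)) = 15.5242
d((8, 3), (10, -7)) = 10.198 <-- minimum
d((30, -28), (-27, 14)) = 70.8025
d((30, -28), (4, 18)) = 52.8394
d((30, -28), (10, -7)) = 29.0
d((-27, 14), (4, 18)) = 31.257
d((-27, 14), (10, -7)) = 42.5441
d((4, 18), (10, -7)) = 25.7099

Closest pair: (8, 3) and (10, -7) with distance 10.198

The closest pair is (8, 3) and (10, -7) with Euclidean distance 10.198. For 8 points, brute-force pairwise comparison is shown above. For large n, the divide-and-conquer algorithm (sort by x, recurse on halves, check the dividing strip) achieves O(n log n).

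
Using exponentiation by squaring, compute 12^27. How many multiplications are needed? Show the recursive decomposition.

Computing 12^27 by squaring (build up from 12^1; each line after the first costs one multiplication):

12^1 = 12
12^2 = (12^1)^2 = 12^2 = 144
12^3 = 12 * 12^2 = 12 * 144 = 1728
12^6 = (12^3)^2 = 1728^2 = 2985984
12^12 = (12^6)^2 = 2985984^2 = 8916100448256
12^13 = 12 * 12^12 = 12 * 8916100448256 = 106993205379072
12^26 = (12^13)^2 = 106993205379072^2 = 11447545997288281555215581184
12^27 = 12 * 12^26 = 12 * 11447545997288281555215581184 = 137370551967459378662586974208

Result: 137370551967459378662586974208
Multiplications needed: 7 (7 lines after 12^1)

12^27 = 137370551967459378662586974208. Using exponentiation by squaring, this requires 7 multiplications. The key idea: if the exponent is even, square the half-power; if odd, multiply by the base once.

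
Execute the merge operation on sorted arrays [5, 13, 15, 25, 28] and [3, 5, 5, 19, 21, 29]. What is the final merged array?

Merging process:

Compare 5 vs 3: take 3 from right. Merged: [3]
Compare 5 vs 5: take 5 from left. Merged: [3, 5]
Compare 13 vs 5: take 5 from right. Merged: [3, 5, 5]
Compare 13 vs 5: take 5 from right. Merged: [3, 5, 5, 5]
Compare 13 vs 19: take 13 from left. Merged: [3, 5, 5, 5, 13]
Compare 15 vs 19: take 15 from left. Merged: [3, 5, 5, 5, 13, 15]
Compare 25 vs 19: take 19 from right. Merged: [3, 5, 5, 5, 13, 15, 19]
Compare 25 vs 21: take 21 from right. Merged: [3, 5, 5, 5, 13, 15, 19, 21]
Compare 25 vs 29: take 25 from left. Merged: [3, 5, 5, 5, 13, 15, 19, 21, 25]
Compare 28 vs 29: take 28 from left. Merged: [3, 5, 5, 5, 13, 15, 19, 21, 25, 28]
Append remaining from right: [29]. Merged: [3, 5, 5, 5, 13, 15, 19, 21, 25, 28, 29]

Final merged array: [3, 5, 5, 5, 13, 15, 19, 21, 25, 28, 29]
Total comparisons: 10

The merged array is [3, 5, 5, 5, 13, 15, 19, 21, 25, 28, 29], requiring 10 comparisons. The merge step runs in O(n) time where n is the total number of elements.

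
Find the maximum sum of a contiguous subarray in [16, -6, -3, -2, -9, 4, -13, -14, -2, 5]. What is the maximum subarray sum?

Using Kadane's algorithm on [16, -6, -3, -2, -9, 4, -13, -14, -2, 5]:

Scanning through the array:
Position 1 (value -6): max_ending_here = 10, max_so_far = 16
Position 2 (value -3): max_ending_here = 7, max_so_far = 16
Position 3 (value -2): max_ending_here = 5, max_so_far = 16
Position 4 (value -9): max_ending_here = -4, max_so_far = 16
Position 5 (value 4): max_ending_here = 4, max_so_far = 16
Position 6 (value -13): max_ending_here = -9, max_so_far = 16
Position 7 (value -14): max_ending_here = -14, max_so_far = 16
Position 8 (value -2): max_ending_here = -2, max_so_far = 16
Position 9 (value 5): max_ending_here = 5, max_so_far = 16

Maximum subarray: [16]
Maximum sum: 16

The maximum subarray is [16] with sum 16. This subarray runs from index 0 to index 0.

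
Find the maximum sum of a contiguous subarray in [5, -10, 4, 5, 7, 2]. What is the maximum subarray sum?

Using Kadane's algorithm on [5, -10, 4, 5, 7, 2]:

Scanning through the array:
Position 1 (value -10): max_ending_here = -5, max_so_far = 5
Position 2 (value 4): max_ending_here = 4, max_so_far = 5
Position 3 (value 5): max_ending_here = 9, max_so_far = 9
Position 4 (value 7): max_ending_here = 16, max_so_far = 16
Position 5 (value 2): max_ending_here = 18, max_so_far = 18

Maximum subarray: [4, 5, 7, 2]
Maximum sum: 18

The maximum subarray is [4, 5, 7, 2] with sum 18. This subarray runs from index 2 to index 5.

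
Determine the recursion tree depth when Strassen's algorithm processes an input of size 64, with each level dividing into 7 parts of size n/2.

For divide and conquer with division factor 2:

Problem sizes at each level:
Level 0: 64
Level 1: 32
Level 2: 16
Level 3: 8
Level 4: 4
Level 5: 2
Level 6: 1

The root is level 0 and the size-1 base case is level 6 (the tree spans levels 0 through 6, i.e. 7 levels counting the root), so the depth is the number of divisions: log_2(64) = 6

The recursion tree depth is log_2(64) = 6. At each level, the problem size is divided by 2, so it takes 6 divisions to reduce to a base case of size 1. The algorithm makes 7 recursive calls at each level.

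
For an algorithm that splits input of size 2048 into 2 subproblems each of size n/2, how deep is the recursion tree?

For divide and conquer with division factor 2:

Problem sizes at each level:
Level 0: 2048
Level 1: 1024
Level 2: 512
Level 3: 256
Level 4: 128
Level 5: 64
Level 6: 32
Level 7: 16
Level 8: 8
Level 9: 4
Level 10: 2
Level 11: 1

The root is level 0 and the size-1 base case is level 11 (the tree spans levels 0 through 11, i.e. 12 levels counting the root), so the depth is the number of divisions: log_2(2048) = 11

The recursion tree depth is log_2(2048) = 11. At each level, the problem size is divided by 2, so it takes 11 divisions to reduce to a base case of size 1. The algorithm makes 2 recursive calls at each level.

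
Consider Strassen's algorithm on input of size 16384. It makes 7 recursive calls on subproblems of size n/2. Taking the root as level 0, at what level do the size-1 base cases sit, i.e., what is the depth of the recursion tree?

For divide and conquer with division factor 2:

Problem sizes at each level:
Level 0: 16384
Level 1: 8192
Level 2: 4096
Level 3: 2048
Level 4: 1024
Level 5: 512
Level 6: 256
Level 7: 128
Level 8: 64
Level 9: 32
Level 10: 16
Level 11: 8
Level 12: 4
Level 13: 2
Level 14: 1

The root is level 0 and the size-1 base case is level 14 (the tree spans levels 0 through 14, i.e. 15 levels counting the root), so the depth is the number of divisions: log_2(16384) = 14

The recursion tree depth is log_2(16384) = 14. At each level, the problem size is divided by 2, so it takes 14 divisions to reduce to a base case of size 1. The algorithm makes 7 recursive calls at each level.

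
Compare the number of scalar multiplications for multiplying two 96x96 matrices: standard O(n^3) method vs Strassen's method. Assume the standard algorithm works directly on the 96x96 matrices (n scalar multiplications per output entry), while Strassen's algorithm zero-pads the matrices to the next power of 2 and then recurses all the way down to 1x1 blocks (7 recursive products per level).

Matrix multiplication for 96x96 matrices:

Strassen's algorithm requires power-of-2 dimensions. Pad 96x96 to 128x128 (next power of 2).

Standard algorithm: 96^3 = 884736 multiplications
Strassen's algorithm: 7^(log2(128)) = 7^7 = 823543 multiplications
Savings: 884736 - 823543 = 61193 multiplications

Standard: 884736 multiplications (96^3). Strassen: 823543 multiplications (7^7, after padding to 128x128). Strassen reduces 8 recursive multiplications to 7 at each level.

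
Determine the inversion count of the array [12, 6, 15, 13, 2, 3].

Finding inversions in [12, 6, 15, 13, 2, 3]:

(0, 1): arr[0]=12 > arr[1]=6
(0, 4): arr[0]=12 > arr[4]=2
(0, 5): arr[0]=12 > arr[5]=3
(1, 4): arr[1]=6 > arr[4]=2
(1, 5): arr[1]=6 > arr[5]=3
(2, 3): arr[2]=15 > arr[3]=13
(2, 4): arr[2]=15 > arr[4]=2
(2, 5): arr[2]=15 > arr[5]=3
(3, 4): arr[3]=13 > arr[4]=2
(3, 5): arr[3]=13 > arr[5]=3

Total inversions: 10

The array has 10 inversion(s): (0,1), (0,4), (0,5), (1,4), (1,5), (2,3), (2,4), (2,5), (3,4), (3,5). Each pair (i,j) satisfies i < j and arr[i] > arr[j].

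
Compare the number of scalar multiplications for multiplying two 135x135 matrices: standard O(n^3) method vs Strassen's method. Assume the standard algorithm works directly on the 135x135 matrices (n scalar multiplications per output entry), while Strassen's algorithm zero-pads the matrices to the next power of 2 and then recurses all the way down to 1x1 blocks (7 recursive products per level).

Matrix multiplication for 135x135 matrices:

Strassen's algorithm requires power-of-2 dimensions. Pad 135x135 to 256x256 (next power of 2).

Standard algorithm: 135^3 = 2460375 multiplications
Strassen's algorithm: 7^(log2(256)) = 7^8 = 5764801 multiplications
Difference: 2460375 - 5764801 = -3304426 (Strassen uses MORE here due to padding overhead — for small or just-over-power-of-2 n, padding can outweigh the per-level savings)

Standard: 2460375 multiplications (135^3). Strassen: 5764801 multiplications (7^8, after padding to 256x256). Strassen reduces 8 recursive multiplications to 7 at each level.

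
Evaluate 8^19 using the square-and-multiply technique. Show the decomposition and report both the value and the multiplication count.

Computing 8^19 by squaring (build up from 8^1; each line after the first costs one multiplication):

8^1 = 8
8^2 = (8^1)^2 = 8^2 = 64
8^4 = (8^2)^2 = 64^2 = 4096
8^8 = (8^4)^2 = 4096^2 = 16777216
8^9 = 8 * 8^8 = 8 * 16777216 = 134217728
8^18 = (8^9)^2 = 134217728^2 = 18014398509481984
8^19 = 8 * 8^18 = 8 * 18014398509481984 = 144115188075855872

Result: 144115188075855872
Multiplications needed: 6 (6 lines after 8^1)

8^19 = 144115188075855872. Using exponentiation by squaring, this requires 6 multiplications. The key idea: if the exponent is even, square the half-power; if odd, multiply by the base once.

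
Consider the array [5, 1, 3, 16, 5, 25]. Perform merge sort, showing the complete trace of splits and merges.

Merge sort trace:

Split: [5, 1, 3, 16, 5, 25] -> [5, 1, 3] and [16, 5, 25]
  Split: [5, 1, 3] -> [5] and [1, 3]
    Split: [1, 3] -> [1] and [3]
    Merge: [1] + [3] -> [1, 3]
  Merge: [5] + [1, 3] -> [1, 3, 5]
  Split: [16, 5, 25] -> [16] and [5, 25]
    Split: [5, 25] -> [5] and [25]
    Merge: [5] + [25] -> [5, 25]
  Merge: [16] + [5, 25] -> [5, 16, 25]
Merge: [1, 3, 5] + [5, 16, 25] -> [1, 3, 5, 5, 16, 25]

Final sorted array: [1, 3, 5, 5, 16, 25]

The merge sort proceeds by recursively splitting the array and merging sorted halves.
After all merges, the sorted array is [1, 3, 5, 5, 16, 25].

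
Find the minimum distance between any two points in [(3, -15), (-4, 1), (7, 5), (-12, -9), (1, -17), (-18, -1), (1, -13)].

Computing all pairwise distances among 7 points:

d((3, -15), (-4, 1)) = 17.4642
d((3, -15), (7, 5)) = 20.3961
d((3, -15), (-12, -9)) = 16.1555
d((3, -15), (1, -17)) = 2.8284 <-- minimum
d((3, -15), (-18, -1)) = 25.2389
d((3, -15), (1, -13)) = 2.8284 <-- minimum
d((-4, 1), (7, 5)) = 11.7047
d((-4, 1), (-12, -9)) = 12.8062
d((-4, 1), (1, -17)) = 18.6815
d((-4, 1), (-18, -1)) = 14.1421
d((-4, 1), (1, -13)) = 14.8661
d((7, 5), (-12, -9)) = 23.6008
d((7, 5), (1, -17)) = 22.8035
d((7, 5), (-18, -1)) = 25.7099
d((7, 5), (1, -13)) = 18.9737
d((-12, -9), (1, -17)) = 15.2643
d((-12, -9), (-18, -1)) = 10.0
d((-12, -9), (1, -13)) = 13.6015
d((1, -17), (-18, -1)) = 24.8395
d((1, -17), (1, -13)) = 4.0
d((-18, -1), (1, -13)) = 22.4722

Minimum distance: 2.8284 (tie among 2 pairs: (3, -15) and (1, -17); (3, -15) and (1, -13))

The minimum Euclidean distance is 2.8284. There is a tie: 2 pairs achieve this minimum — (3, -15) and (1, -17); (3, -15) and (1, -13). Any of these is a valid closest pair. For 7 points, brute-force pairwise comparison is shown above. For large n, the divide-and-conquer algorithm (sort by x, recurse on halves, check the dividing strip) achieves O(n log n).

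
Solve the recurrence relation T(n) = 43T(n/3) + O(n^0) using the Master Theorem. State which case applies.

Master Theorem for T(n) = 43T(n/3) + O(n^0):

a = 43, b = 3, c = 0
log_b(a) = log_3(43) = 3.4236

Case 1: c = 0 < log_3(43) = 3.4236
T(n) = O(n^(log_3 43))

For T(n) = 43T(n/3) + O(n^0): log_3(43) = 3.4236. This is Case 1 of the Master Theorem (c < log_b(a), work dominated by leaves), giving O(n^(log_3 43)).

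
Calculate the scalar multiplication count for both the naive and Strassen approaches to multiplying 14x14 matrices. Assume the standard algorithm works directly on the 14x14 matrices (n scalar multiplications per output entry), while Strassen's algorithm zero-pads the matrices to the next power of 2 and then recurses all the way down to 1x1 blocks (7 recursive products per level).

Matrix multiplication for 14x14 matrices:

Strassen's algorithm requires power-of-2 dimensions. Pad 14x14 to 16x16 (next power of 2).

Standard algorithm: 14^3 = 2744 multiplications
Strassen's algorithm: 7^(log2(16)) = 7^4 = 2401 multiplications
Savings: 2744 - 2401 = 343 multiplications

Standard: 2744 multiplications (14^3). Strassen: 2401 multiplications (7^4, after padding to 16x16). Strassen reduces 8 recursive multiplications to 7 at each level.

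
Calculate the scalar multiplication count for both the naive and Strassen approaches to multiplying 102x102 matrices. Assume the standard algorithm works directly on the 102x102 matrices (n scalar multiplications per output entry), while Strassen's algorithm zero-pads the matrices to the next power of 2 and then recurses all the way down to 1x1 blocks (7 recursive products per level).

Matrix multiplication for 102x102 matrices:

Strassen's algorithm requires power-of-2 dimensions. Pad 102x102 to 128x128 (next power of 2).

Standard algorithm: 102^3 = 1061208 multiplications
Strassen's algorithm: 7^(log2(128)) = 7^7 = 823543 multiplications
Savings: 1061208 - 823543 = 237665 multiplications

Standard: 1061208 multiplications (102^3). Strassen: 823543 multiplications (7^7, after padding to 128x128). Strassen reduces 8 recursive multiplications to 7 at each level.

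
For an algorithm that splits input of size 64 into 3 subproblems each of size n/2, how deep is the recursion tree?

For divide and conquer with division factor 2:

Problem sizes at each level:
Level 0: 64
Level 1: 32
Level 2: 16
Level 3: 8
Level 4: 4
Level 5: 2
Level 6: 1

The root is level 0 and the size-1 base case is level 6 (the tree spans levels 0 through 6, i.e. 7 levels counting the root), so the depth is the number of divisions: log_2(64) = 6

The recursion tree depth is log_2(64) = 6. At each level, the problem size is divided by 2, so it takes 6 divisions to reduce to a base case of size 1. The algorithm makes 3 recursive calls at each level.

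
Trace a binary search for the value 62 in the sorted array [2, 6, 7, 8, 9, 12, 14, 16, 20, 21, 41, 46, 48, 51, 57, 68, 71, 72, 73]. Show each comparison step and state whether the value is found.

Binary search for 62 in [2, 6, 7, 8, 9, 12, 14, 16, 20, 21, 41, 46, 48, 51, 57, 68, 71, 72, 73]:

lo=0, hi=18, mid=9, arr[mid]=21 -> 21 < 62, search right half
lo=10, hi=18, mid=14, arr[mid]=57 -> 57 < 62, search right half
lo=15, hi=18, mid=16, arr[mid]=71 -> 71 > 62, search left half
lo=15, hi=15, mid=15, arr[mid]=68 -> 68 > 62, search left half
lo=15 > hi=14, target 62 not found

Binary search determines that 62 is not in the array after 4 comparisons. The search space was exhausted without finding the target.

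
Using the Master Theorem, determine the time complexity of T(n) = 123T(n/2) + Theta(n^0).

Master Theorem for T(n) = 123T(n/2) + O(n^0):

a = 123, b = 2, c = 0
log_b(a) = log_2(123) = 6.9425

Case 1: c = 0 < log_2(123) = 6.9425
T(n) = O(n^(log_2 123))

For T(n) = 123T(n/2) + O(n^0): log_2(123) = 6.9425. This is Case 1 of the Master Theorem (c < log_b(a), work dominated by leaves), giving O(n^(log_2 123)).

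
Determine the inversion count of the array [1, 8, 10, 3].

Finding inversions in [1, 8, 10, 3]:

(1, 3): arr[1]=8 > arr[3]=3
(2, 3): arr[2]=10 > arr[3]=3

Total inversions: 2

The array has 2 inversion(s): (1,3), (2,3). Each pair (i,j) satisfies i < j and arr[i] > arr[j].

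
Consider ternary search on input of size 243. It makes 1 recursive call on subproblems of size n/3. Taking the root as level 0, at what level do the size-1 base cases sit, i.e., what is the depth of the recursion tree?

For divide and conquer with division factor 3:

Problem sizes at each level:
Level 0: 243
Level 1: 81
Level 2: 27
Level 3: 9
Level 4: 3
Level 5: 1

The root is level 0 and the size-1 base case is level 5 (the tree spans levels 0 through 5, i.e. 6 levels counting the root), so the depth is the number of divisions: log_3(243) = 5

The recursion tree depth is log_3(243) = 5. At each level, the problem size is divided by 3, so it takes 5 divisions to reduce to a base case of size 1. The algorithm makes 1 recursive call at each level.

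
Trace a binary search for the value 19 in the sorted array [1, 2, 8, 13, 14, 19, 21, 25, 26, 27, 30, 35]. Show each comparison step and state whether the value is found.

Binary search for 19 in [1, 2, 8, 13, 14, 19, 21, 25, 26, 27, 30, 35]:

lo=0, hi=11, mid=5, arr[mid]=19 -> Found target at index 5!

Binary search finds 19 at index 5 after 1 comparisons. The search repeatedly halves the search space by comparing with the middle element.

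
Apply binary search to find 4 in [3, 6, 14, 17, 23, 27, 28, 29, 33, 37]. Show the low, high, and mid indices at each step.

Binary search for 4 in [3, 6, 14, 17, 23, 27, 28, 29, 33, 37]:

lo=0, hi=9, mid=4, arr[mid]=23 -> 23 > 4, search left half
lo=0, hi=3, mid=1, arr[mid]=6 -> 6 > 4, search left half
lo=0, hi=0, mid=0, arr[mid]=3 -> 3 < 4, search right half
lo=1 > hi=0, target 4 not found

Binary search determines that 4 is not in the array after 3 comparisons. The search space was exhausted without finding the target.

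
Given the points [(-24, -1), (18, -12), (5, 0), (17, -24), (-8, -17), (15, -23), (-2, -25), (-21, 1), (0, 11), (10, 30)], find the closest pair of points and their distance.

Computing all pairwise distances among 10 points:

d((-24, -1), (18, -12)) = 43.4166
d((-24, -1), (5, 0)) = 29.0172
d((-24, -1), (17, -24)) = 47.0106
d((-24, -1), (-8, -17)) = 22.6274
d((-24, -1), (15, -23)) = 44.7772
d((-24, -1), (-2, -25)) = 32.5576
d((-24, -1), (-21, 1)) = 3.6056
d((-24, -1), (0, 11)) = 26.8328
d((-24, -1), (10, 30)) = 46.0109
d((18, -12), (5, 0)) = 17.6918
d((18, -12), (17, -24)) = 12.0416
d((18, -12), (-8, -17)) = 26.4764
d((18, -12), (15, -23)) = 11.4018
d((18, -12), (-2, -25)) = 23.8537
d((18, -12), (-21, 1)) = 41.1096
d((18, -12), (0, 11)) = 29.2062
d((18, -12), (10, 30)) = 42.7551
d((5, 0), (17, -24)) = 26.8328
d((5, 0), (-8, -17)) = 21.4009
d((5, 0), (15, -23)) = 25.0799
d((5, 0), (-2, -25)) = 25.9615
d((5, 0), (-21, 1)) = 26.0192
d((5, 0), (0, 11)) = 12.083
d((5, 0), (10, 30)) = 30.4138
d((17, -24), (-8, -17)) = 25.9615
d((17, -24), (15, -23)) = 2.2361 <-- minimum
d((17, -24), (-2, -25)) = 19.0263
d((17, -24), (-21, 1)) = 45.4863
d((17, -24), (0, 11)) = 38.9102
d((17, -24), (10, 30)) = 54.4518
d((-8, -17), (15, -23)) = 23.7697
d((-8, -17), (-2, -25)) = 10.0
d((-8, -17), (-21, 1)) = 22.2036
d((-8, -17), (0, 11)) = 29.1204
d((-8, -17), (10, 30)) = 50.3289
d((15, -23), (-2, -25)) = 17.1172
d((15, -23), (-21, 1)) = 43.2666
d((15, -23), (0, 11)) = 37.1618
d((15, -23), (10, 30)) = 53.2353
d((-2, -25), (-21, 1)) = 32.2025
d((-2, -25), (0, 11)) = 36.0555
d((-2, -25), (10, 30)) = 56.2939
d((-21, 1), (0, 11)) = 23.2594
d((-21, 1), (10, 30)) = 42.45
d((0, 11), (10, 30)) = 21.4709

Closest pair: (17, -24) and (15, -23) with distance 2.2361

The closest pair is (17, -24) and (15, -23) with Euclidean distance 2.2361. For 10 points, brute-force pairwise comparison is shown above. For large n, the divide-and-conquer algorithm (sort by x, recurse on halves, check the dividing strip) achieves O(n log n).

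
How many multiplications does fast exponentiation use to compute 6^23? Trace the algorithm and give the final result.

Computing 6^23 by squaring (build up from 6^1; each line after the first costs one multiplication):

6^1 = 6
6^2 = (6^1)^2 = 6^2 = 36
6^4 = (6^2)^2 = 36^2 = 1296
6^5 = 6 * 6^4 = 6 * 1296 = 7776
6^10 = (6^5)^2 = 7776^2 = 60466176
6^11 = 6 * 6^10 = 6 * 60466176 = 362797056
6^22 = (6^11)^2 = 362797056^2 = 131621703842267136
6^23 = 6 * 6^22 = 6 * 131621703842267136 = 789730223053602816

Result: 789730223053602816
Multiplications needed: 7 (7 lines after 6^1)

6^23 = 789730223053602816. Using exponentiation by squaring, this requires 7 multiplications. The key idea: if the exponent is even, square the half-power; if odd, multiply by the base once.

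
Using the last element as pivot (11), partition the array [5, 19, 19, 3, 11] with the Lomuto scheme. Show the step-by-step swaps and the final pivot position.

Lomuto partition with pivot = 11:

Initial array: [5, 19, 19, 3, 11]

arr[0]=5 <= 11: swap with position 0, array becomes [5, 19, 19, 3, 11]
arr[1]=19 > 11: no swap
arr[2]=19 > 11: no swap
arr[3]=3 <= 11: swap with position 1, array becomes [5, 3, 19, 19, 11]

Place pivot at position 2: [5, 3, 11, 19, 19]
Pivot position: 2

After partitioning with pivot 11, the array becomes [5, 3, 11, 19, 19]. The pivot is placed at index 2. All elements to the left of the pivot are <= 11, and all elements to the right are > 11.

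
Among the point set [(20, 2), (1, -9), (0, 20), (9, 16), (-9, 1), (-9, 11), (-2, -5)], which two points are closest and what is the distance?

Computing all pairwise distances among 7 points:

d((20, 2), (1, -9)) = 21.9545
d((20, 2), (0, 20)) = 26.9072
d((20, 2), (9, 16)) = 17.8045
d((20, 2), (-9, 1)) = 29.0172
d((20, 2), (-9, 11)) = 30.3645
d((20, 2), (-2, -5)) = 23.0868
d((1, -9), (0, 20)) = 29.0172
d((1, -9), (9, 16)) = 26.2488
d((1, -9), (-9, 1)) = 14.1421
d((1, -9), (-9, 11)) = 22.3607
d((1, -9), (-2, -5)) = 5.0 <-- minimum
d((0, 20), (9, 16)) = 9.8489
d((0, 20), (-9, 1)) = 21.0238
d((0, 20), (-9, 11)) = 12.7279
d((0, 20), (-2, -5)) = 25.0799
d((9, 16), (-9, 1)) = 23.4307
d((9, 16), (-9, 11)) = 18.6815
d((9, 16), (-2, -5)) = 23.7065
d((-9, 1), (-9, 11)) = 10.0
d((-9, 1), (-2, -5)) = 9.2195
d((-9, 11), (-2, -5)) = 17.4642

Closest pair: (1, -9) and (-2, -5) with distance 5.0

The closest pair is (1, -9) and (-2, -5) with Euclidean distance 5.0. For 7 points, brute-force pairwise comparison is shown above. For large n, the divide-and-conquer algorithm (sort by x, recurse on halves, check the dividing strip) achieves O(n log n).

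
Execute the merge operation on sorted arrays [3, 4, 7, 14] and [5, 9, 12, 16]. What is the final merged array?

Merging process:

Compare 3 vs 5: take 3 from left. Merged: [3]
Compare 4 vs 5: take 4 from left. Merged: [3, 4]
Compare 7 vs 5: take 5 from right. Merged: [3, 4, 5]
Compare 7 vs 9: take 7 from left. Merged: [3, 4, 5, 7]
Compare 14 vs 9: take 9 from right. Merged: [3, 4, 5, 7, 9]
Compare 14 vs 12: take 12 from right. Merged: [3, 4, 5, 7, 9, 12]
Compare 14 vs 16: take 14 from left. Merged: [3, 4, 5, 7, 9, 12, 14]
Append remaining from right: [16]. Merged: [3, 4, 5, 7, 9, 12, 14, 16]

Final merged array: [3, 4, 5, 7, 9, 12, 14, 16]
Total comparisons: 7

The merged array is [3, 4, 5, 7, 9, 12, 14, 16], requiring 7 comparisons. The merge step runs in O(n) time where n is the total number of elements.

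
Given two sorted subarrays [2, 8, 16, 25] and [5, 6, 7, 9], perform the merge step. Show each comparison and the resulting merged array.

Merging process:

Compare 2 vs 5: take 2 from left. Merged: [2]
Compare 8 vs 5: take 5 from right. Merged: [2, 5]
Compare 8 vs 6: take 6 from right. Merged: [2, 5, 6]
Compare 8 vs 7: take 7 from right. Merged: [2, 5, 6, 7]
Compare 8 vs 9: take 8 from left. Merged: [2, 5, 6, 7, 8]
Compare 16 vs 9: take 9 from right. Merged: [2, 5, 6, 7, 8, 9]
Append remaining from left: [16, 25]. Merged: [2, 5, 6, 7, 8, 9, 16, 25]

Final merged array: [2, 5, 6, 7, 8, 9, 16, 25]
Total comparisons: 6

The merged array is [2, 5, 6, 7, 8, 9, 16, 25], requiring 6 comparisons. The merge step runs in O(n) time where n is the total number of elements.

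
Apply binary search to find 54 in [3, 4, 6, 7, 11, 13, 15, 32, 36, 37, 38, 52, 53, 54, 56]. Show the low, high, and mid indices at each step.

Binary search for 54 in [3, 4, 6, 7, 11, 13, 15, 32, 36, 37, 38, 52, 53, 54, 56]:

lo=0, hi=14, mid=7, arr[mid]=32 -> 32 < 54, search right half
lo=8, hi=14, mid=11, arr[mid]=52 -> 52 < 54, search right half
lo=12, hi=14, mid=13, arr[mid]=54 -> Found target at index 13!

Binary search finds 54 at index 13 after 3 comparisons. The search repeatedly halves the search space by comparing with the middle element.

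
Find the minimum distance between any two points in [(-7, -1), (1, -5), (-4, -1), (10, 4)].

Computing all pairwise distances among 4 points:

d((-7, -1), (1, -5)) = 8.9443
d((-7, -1), (-4, -1)) = 3.0 <-- minimum
d((-7, -1), (10, 4)) = 17.72
d((1, -5), (-4, -1)) = 6.4031
d((1, -5), (10, 4)) = 12.7279
d((-4, -1), (10, 4)) = 14.8661

Closest pair: (-7, -1) and (-4, -1) with distance 3.0

The closest pair is (-7, -1) and (-4, -1) with Euclidean distance 3.0. For 4 points, brute-force pairwise comparison is shown above. For large n, the divide-and-conquer algorithm (sort by x, recurse on halves, check the dividing strip) achieves O(n log n).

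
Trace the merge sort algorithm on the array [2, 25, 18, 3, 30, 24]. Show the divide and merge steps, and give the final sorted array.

Merge sort trace:

Split: [2, 25, 18, 3, 30, 24] -> [2, 25, 18] and [3, 30, 24]
  Split: [2, 25, 18] -> [2] and [25, 18]
    Split: [25, 18] -> [25] and [18]
    Merge: [25] + [18] -> [18, 25]
  Merge: [2] + [18, 25] -> [2, 18, 25]
  Split: [3, 30, 24] -> [3] and [30, 24]
    Split: [30, 24] -> [30] and [24]
    Merge: [30] + [24] -> [24, 30]
  Merge: [3] + [24, 30] -> [3, 24, 30]
Merge: [2, 18, 25] + [3, 24, 30] -> [2, 3, 18, 24, 25, 30]

Final sorted array: [2, 3, 18, 24, 25, 30]

The merge sort proceeds by recursively splitting the array and merging sorted halves.
After all merges, the sorted array is [2, 3, 18, 24, 25, 30].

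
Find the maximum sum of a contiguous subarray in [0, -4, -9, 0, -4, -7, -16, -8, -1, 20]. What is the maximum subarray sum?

Using Kadane's algorithm on [0, -4, -9, 0, -4, -7, -16, -8, -1, 20]:

Scanning through the array:
Position 1 (value -4): max_ending_here = -4, max_so_far = 0
Position 2 (value -9): max_ending_here = -9, max_so_far = 0
Position 3 (value 0): max_ending_here = 0, max_so_far = 0
Position 4 (value -4): max_ending_here = -4, max_so_far = 0
Position 5 (value -7): max_ending_here = -7, max_so_far = 0
Position 6 (value -16): max_ending_here = -16, max_so_far = 0
Position 7 (value -8): max_ending_here = -8, max_so_far = 0
Position 8 (value -1): max_ending_here = -1, max_so_far = 0
Position 9 (value 20): max_ending_here = 20, max_so_far = 20

Maximum subarray: [20]
Maximum sum: 20

The maximum subarray is [20] with sum 20. This subarray runs from index 9 to index 9.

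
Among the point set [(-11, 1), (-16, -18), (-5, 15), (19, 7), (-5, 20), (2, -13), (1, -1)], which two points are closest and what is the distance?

Computing all pairwise distances among 7 points:

d((-11, 1), (-16, -18)) = 19.6469
d((-11, 1), (-5, 15)) = 15.2315
d((-11, 1), (19, 7)) = 30.5941
d((-11, 1), (-5, 20)) = 19.9249
d((-11, 1), (2, -13)) = 19.105
d((-11, 1), (1, -1)) = 12.1655
d((-16, -18), (-5, 15)) = 34.7851
d((-16, -18), (19, 7)) = 43.0116
d((-16, -18), (-5, 20)) = 39.5601
d((-16, -18), (2, -13)) = 18.6815
d((-16, -18), (1, -1)) = 24.0416
d((-5, 15), (19, 7)) = 25.2982
d((-5, 15), (-5, 20)) = 5.0 <-- minimum
d((-5, 15), (2, -13)) = 28.8617
d((-5, 15), (1, -1)) = 17.088
d((19, 7), (-5, 20)) = 27.2947
d((19, 7), (2, -13)) = 26.2488
d((19, 7), (1, -1)) = 19.6977
d((-5, 20), (2, -13)) = 33.7343
d((-5, 20), (1, -1)) = 21.8403
d((2, -13), (1, -1)) = 12.0416

Closest pair: (-5, 15) and (-5, 20) with distance 5.0

The closest pair is (-5, 15) and (-5, 20) with Euclidean distance 5.0. For 7 points, brute-force pairwise comparison is shown above. For large n, the divide-and-conquer algorithm (sort by x, recurse on halves, check the dividing strip) achieves O(n log n).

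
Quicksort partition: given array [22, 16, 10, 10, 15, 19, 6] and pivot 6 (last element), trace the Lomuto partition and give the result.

Lomuto partition with pivot = 6:

Initial array: [22, 16, 10, 10, 15, 19, 6]

arr[0]=22 > 6: no swap
arr[1]=16 > 6: no swap
arr[2]=10 > 6: no swap
arr[3]=10 > 6: no swap
arr[4]=15 > 6: no swap
arr[5]=19 > 6: no swap

Place pivot at position 0: [6, 16, 10, 10, 15, 19, 22]
Pivot position: 0

After partitioning with pivot 6, the array becomes [6, 16, 10, 10, 15, 19, 22]. The pivot is placed at index 0. All elements to the left of the pivot are <= 6, and all elements to the right are > 6.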